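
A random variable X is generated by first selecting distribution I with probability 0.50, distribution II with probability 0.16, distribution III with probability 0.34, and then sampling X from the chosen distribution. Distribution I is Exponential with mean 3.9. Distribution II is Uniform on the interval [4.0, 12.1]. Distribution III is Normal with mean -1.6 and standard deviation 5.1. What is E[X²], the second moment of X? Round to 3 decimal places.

36.167

For each component E[X²] = Var + (mean)², giving I: 30.42; II: 70.27; III: 28.57.
Overall E[X²] = 0.5·30.42 + 0.16·70.27 + 0.34·28.57 = 36.167.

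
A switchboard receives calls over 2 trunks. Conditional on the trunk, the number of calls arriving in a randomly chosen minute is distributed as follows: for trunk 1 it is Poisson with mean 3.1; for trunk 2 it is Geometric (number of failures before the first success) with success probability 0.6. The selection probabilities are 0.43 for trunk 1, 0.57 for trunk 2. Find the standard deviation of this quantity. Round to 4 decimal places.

Per component, 1: μ=3.1, E[X²]=12.71; 2: μ=0.666667, E[X²]=1.55556.
E[X] = 0.43·3.1 + 0.57·0.666667 = 1.713.
E[X²] = 0.43·12.71 + 0.57·1.55556 = 6.35197.
Var(X) = E[X²] − (E[X])² = 6.35197 − 2.93437 = 3.4176.
SD(X) = √3.4176 = 1.84867.

1.8487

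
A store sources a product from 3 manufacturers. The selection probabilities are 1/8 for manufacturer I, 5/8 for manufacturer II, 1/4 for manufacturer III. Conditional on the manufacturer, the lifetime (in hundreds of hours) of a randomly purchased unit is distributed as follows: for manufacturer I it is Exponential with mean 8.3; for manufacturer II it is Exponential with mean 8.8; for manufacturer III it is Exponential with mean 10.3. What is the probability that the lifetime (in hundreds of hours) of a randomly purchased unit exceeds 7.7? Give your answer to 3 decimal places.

Conditional on each manufacturer, P(X > 7.7): I: 0.395458; II: 0.416862; III: 0.473514.
By total probability, P(X > 7.7) = 0.125·0.395458 + 0.625·0.416862 + 0.25·0.473514 = 0.42835.

0.428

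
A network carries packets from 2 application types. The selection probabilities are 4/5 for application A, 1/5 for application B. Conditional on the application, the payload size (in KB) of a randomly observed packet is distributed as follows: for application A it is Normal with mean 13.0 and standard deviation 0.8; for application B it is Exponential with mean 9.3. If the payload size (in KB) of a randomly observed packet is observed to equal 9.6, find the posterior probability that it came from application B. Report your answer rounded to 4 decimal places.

Likelihoods f(9.6 | ·): A: 5.96483e-05; B: 0.0383013.
Posterior ∝ prior × likelihood. Numerator for B: 0.2·0.0383013 = 0.00766025.
Normalizing constant: 0.8·5.96483e-05 + 0.2·0.0383013 = 0.00770797.
P(B | observation) = 0.00766025 / 0.00770797 = 0.993809.

0.9938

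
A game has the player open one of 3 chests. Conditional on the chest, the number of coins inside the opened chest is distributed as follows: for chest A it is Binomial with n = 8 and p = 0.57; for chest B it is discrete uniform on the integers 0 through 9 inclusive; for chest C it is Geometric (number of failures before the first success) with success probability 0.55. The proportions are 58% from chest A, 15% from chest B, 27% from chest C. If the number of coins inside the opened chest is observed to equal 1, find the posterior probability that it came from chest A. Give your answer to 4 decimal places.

Likelihoods P(X=1 | ·): A: 0.0123949; B: 0.1; C: 0.2475.
Posterior ∝ prior × likelihood. Numerator for A: 0.58·0.0123949 = 0.00718906.
Normalizing constant: 0.58·0.0123949 + 0.15·0.1 + 0.27·0.2475 = 0.0890141.
P(A | observation) = 0.00718906 / 0.0890141 = 0.0807632.

0.0808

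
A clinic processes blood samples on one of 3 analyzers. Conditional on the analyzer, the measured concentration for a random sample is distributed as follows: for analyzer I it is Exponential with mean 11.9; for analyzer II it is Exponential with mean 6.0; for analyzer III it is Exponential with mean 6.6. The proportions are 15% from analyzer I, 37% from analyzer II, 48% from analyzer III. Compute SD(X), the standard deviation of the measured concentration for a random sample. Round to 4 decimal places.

Per component, I: μ=11.9, E[X²]=283.22; II: μ=6, E[X²]=72; III: μ=6.6, E[X²]=87.12.
E[X] = 0.15·11.9 + 0.37·6 + 0.48·6.6 = 7.173.
E[X²] = 0.15·283.22 + 0.37·72 + 0.48·87.12 = 110.941.
Var(X) = E[X²] − (E[X])² = 110.941 − 51.4519 = 59.4887.
SD(X) = √59.4887 = 7.71289.

7.7129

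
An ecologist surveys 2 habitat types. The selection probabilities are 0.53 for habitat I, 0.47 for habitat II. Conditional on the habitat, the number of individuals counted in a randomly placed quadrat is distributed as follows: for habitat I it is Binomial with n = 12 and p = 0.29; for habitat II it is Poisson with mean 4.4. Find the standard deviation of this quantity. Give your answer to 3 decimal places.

1.894

Per component, I: μ=3.48, E[X²]=14.5812; II: μ=4.4, E[X²]=23.76.
E[X] = 0.53·3.48 + 0.47·4.4 = 3.9124.
E[X²] = 0.53·14.5812 + 0.47·23.76 = 18.8952.
Var(X) = E[X²] − (E[X])² = 18.8952 − 15.3069 = 3.58836.
SD(X) = √3.58836 = 1.8943.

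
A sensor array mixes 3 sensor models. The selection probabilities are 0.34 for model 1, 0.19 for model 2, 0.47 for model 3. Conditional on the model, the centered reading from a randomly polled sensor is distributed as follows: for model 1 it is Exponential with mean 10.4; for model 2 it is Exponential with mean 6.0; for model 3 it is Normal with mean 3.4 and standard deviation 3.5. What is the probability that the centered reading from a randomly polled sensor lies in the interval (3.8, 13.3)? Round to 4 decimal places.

0.4340

Conditional on each model, P(3.8 < X < 13.3): 1: 0.415571; 2: 0.421848; 3: 0.452168.
By total probability, P(3.8 < X < 13.3) = 0.34·0.415571 + 0.19·0.421848 + 0.47·0.452168 = 0.433964.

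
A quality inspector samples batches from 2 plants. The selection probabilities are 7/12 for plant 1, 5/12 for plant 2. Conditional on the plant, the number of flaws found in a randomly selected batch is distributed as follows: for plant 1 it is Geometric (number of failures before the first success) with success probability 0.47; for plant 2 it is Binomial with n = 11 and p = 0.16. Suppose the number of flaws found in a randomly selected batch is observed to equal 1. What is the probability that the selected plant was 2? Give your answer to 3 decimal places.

Likelihoods P(X=1 | ·): 1: 0.2491; 2: 0.307826.
Posterior ∝ prior × likelihood. Numerator for 2: 0.416667·0.307826 = 0.128261.
Normalizing constant: 0.583333·0.2491 + 0.416667·0.307826 = 0.273569.
P(2 | observation) = 0.128261 / 0.273569 = 0.468843.

0.469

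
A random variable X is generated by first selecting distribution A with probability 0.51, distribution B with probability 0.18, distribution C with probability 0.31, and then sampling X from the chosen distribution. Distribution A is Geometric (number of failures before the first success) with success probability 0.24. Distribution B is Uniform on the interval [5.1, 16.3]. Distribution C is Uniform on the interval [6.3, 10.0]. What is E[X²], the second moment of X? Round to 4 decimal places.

For each component E[X²] = Var + (mean)², giving A: 23.2222; B: 124.943; C: 67.5633.
Overall E[X²] = 0.51·23.2222 + 0.18·124.943 + 0.31·67.5633 = 55.2778.

55.2778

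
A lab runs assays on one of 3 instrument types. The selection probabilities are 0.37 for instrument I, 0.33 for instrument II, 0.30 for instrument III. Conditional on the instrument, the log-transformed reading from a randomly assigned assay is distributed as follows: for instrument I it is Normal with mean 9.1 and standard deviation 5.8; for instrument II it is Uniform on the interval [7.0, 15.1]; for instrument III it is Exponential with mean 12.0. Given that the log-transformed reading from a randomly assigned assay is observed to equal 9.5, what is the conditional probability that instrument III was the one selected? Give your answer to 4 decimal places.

Likelihoods f(9.5 | ·): I: 0.0686198; II: 0.123457; III: 0.0377574.
Posterior ∝ prior × likelihood. Numerator for III: 0.3·0.0377574 = 0.0113272.
Normalizing constant: 0.37·0.0686198 + 0.33·0.123457 + 0.3·0.0377574 = 0.0774573.
P(III | observation) = 0.0113272 / 0.0774573 = 0.146238.

0.1462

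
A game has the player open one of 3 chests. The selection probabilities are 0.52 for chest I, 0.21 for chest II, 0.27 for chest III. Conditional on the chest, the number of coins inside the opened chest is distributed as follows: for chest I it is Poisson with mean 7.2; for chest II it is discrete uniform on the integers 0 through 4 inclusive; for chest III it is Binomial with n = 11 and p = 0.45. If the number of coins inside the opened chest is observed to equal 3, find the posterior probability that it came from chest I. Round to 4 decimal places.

Likelihoods P(X=3 | ·): I: 0.0464436; II: 0.2; III: 0.125899.
Posterior ∝ prior × likelihood. Numerator for I: 0.52·0.0464436 = 0.0241507.
Normalizing constant: 0.52·0.0464436 + 0.21·0.2 + 0.27·0.125899 = 0.100143.
P(I | observation) = 0.0241507 / 0.100143 = 0.241161.

0.2412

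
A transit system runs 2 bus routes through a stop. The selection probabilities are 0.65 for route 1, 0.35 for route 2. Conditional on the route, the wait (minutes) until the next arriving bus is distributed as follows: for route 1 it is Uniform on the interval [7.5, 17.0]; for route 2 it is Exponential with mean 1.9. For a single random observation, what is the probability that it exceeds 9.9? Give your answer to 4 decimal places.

Conditional on each route, P(X > 9.9): 1: 0.747368; 2: 0.0054588.
By total probability, P(X > 9.9) = 0.65·0.747368 + 0.35·0.0054588 = 0.4877.

0.4877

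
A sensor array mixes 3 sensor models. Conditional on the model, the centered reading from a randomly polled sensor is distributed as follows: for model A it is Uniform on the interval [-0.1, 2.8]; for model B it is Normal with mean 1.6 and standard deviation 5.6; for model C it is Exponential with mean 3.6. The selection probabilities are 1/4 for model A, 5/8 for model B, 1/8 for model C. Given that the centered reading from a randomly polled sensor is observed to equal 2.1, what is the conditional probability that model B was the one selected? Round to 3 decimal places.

Likelihoods f(2.1 | ·): A: 0.344828; B: 0.0709563; C: 0.15501.
Posterior ∝ prior × likelihood. Numerator for B: 0.625·0.0709563 = 0.0443477.
Normalizing constant: 0.25·0.344828 + 0.625·0.0709563 + 0.125·0.15501 = 0.149931.
P(B | observation) = 0.0443477 / 0.149931 = 0.295788.

0.296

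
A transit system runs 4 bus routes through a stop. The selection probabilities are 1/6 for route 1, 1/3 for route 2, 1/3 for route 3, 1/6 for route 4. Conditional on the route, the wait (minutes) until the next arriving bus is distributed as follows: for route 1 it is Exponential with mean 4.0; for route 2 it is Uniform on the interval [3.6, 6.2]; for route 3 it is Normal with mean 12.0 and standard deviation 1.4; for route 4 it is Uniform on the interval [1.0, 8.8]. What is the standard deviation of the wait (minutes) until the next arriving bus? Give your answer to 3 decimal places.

4.047

Per component, 1: μ=4, E[X²]=32; 2: μ=4.9, E[X²]=24.5733; 3: μ=12, E[X²]=145.96; 4: μ=4.9, E[X²]=29.08.
E[X] = 0.166667·4 + 0.333333·4.9 + 0.333333·12 + 0.166667·4.9 = 7.11667.
E[X²] = 0.166667·32 + 0.333333·24.5733 + 0.333333·145.96 + 0.166667·29.08 = 67.0244.
Var(X) = E[X²] − (E[X])² = 67.0244 − 50.6469 = 16.3775.
SD(X) = √16.3775 = 4.04691.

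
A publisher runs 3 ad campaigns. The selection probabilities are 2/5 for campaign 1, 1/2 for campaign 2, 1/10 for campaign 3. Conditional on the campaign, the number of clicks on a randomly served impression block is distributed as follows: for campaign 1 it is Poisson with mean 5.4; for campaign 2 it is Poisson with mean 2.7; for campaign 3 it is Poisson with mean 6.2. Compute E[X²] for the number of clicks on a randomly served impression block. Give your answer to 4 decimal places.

23.2830

For each component E[X²] = Var + (mean)², giving 1: 34.56; 2: 9.99; 3: 44.64.
Overall E[X²] = 0.4·34.56 + 0.5·9.99 + 0.1·44.64 = 23.283.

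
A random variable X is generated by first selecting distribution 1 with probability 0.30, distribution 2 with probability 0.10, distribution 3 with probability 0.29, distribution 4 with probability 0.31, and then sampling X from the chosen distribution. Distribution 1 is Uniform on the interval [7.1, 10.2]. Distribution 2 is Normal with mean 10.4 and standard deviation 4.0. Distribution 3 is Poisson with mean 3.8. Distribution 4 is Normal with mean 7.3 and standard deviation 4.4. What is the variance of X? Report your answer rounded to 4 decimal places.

13.9141

Per component, 1: μ=8.65, E[X²]=75.6233; 2: μ=10.4, E[X²]=124.16; 3: μ=3.8, E[X²]=18.24; 4: μ=7.3, E[X²]=72.65.
E[X] = 0.3·8.65 + 0.1·10.4 + 0.29·3.8 + 0.31·7.3 = 7.
E[X²] = 0.3·75.6233 + 0.1·124.16 + 0.29·18.24 + 0.31·72.65 = 62.9141.
Var(X) = E[X²] − (E[X])² = 62.9141 − 49 = 13.9141.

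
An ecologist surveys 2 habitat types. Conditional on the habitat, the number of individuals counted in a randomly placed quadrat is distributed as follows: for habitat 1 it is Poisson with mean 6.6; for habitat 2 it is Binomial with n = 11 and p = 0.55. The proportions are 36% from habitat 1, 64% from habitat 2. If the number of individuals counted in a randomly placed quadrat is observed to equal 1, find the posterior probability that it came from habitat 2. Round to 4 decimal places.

Likelihoods P(X=1 | ·): 1: 0.00897843; 2: 0.00206006.
Posterior ∝ prior × likelihood. Numerator for 2: 0.64·0.00206006 = 0.00131844.
Normalizing constant: 0.36·0.00897843 + 0.64·0.00206006 = 0.00455067.
P(2 | observation) = 0.00131844 / 0.00455067 = 0.289724.

0.2897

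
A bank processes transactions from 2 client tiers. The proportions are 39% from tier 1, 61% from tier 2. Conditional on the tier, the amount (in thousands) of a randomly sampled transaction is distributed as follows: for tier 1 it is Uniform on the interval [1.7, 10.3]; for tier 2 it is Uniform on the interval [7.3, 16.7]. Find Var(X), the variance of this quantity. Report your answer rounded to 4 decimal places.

Per component, 1: μ=6, E[X²]=42.1633; 2: μ=12, E[X²]=151.363.
E[X] = 0.39·6 + 0.61·12 = 9.66.
E[X²] = 0.39·42.1633 + 0.61·151.363 = 108.775.
Var(X) = E[X²] − (E[X])² = 108.775 − 93.3156 = 15.4597.

15.4597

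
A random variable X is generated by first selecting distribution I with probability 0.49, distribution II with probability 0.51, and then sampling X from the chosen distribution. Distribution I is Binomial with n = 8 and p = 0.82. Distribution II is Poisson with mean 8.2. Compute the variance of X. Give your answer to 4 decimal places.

Per component, I: μ=6.56, E[X²]=44.2144; II: μ=8.2, E[X²]=75.44.
E[X] = 0.49·6.56 + 0.51·8.2 = 7.3964.
E[X²] = 0.49·44.2144 + 0.51·75.44 = 60.1395.
Var(X) = E[X²] − (E[X])² = 60.1395 − 54.7067 = 5.43272.

5.4327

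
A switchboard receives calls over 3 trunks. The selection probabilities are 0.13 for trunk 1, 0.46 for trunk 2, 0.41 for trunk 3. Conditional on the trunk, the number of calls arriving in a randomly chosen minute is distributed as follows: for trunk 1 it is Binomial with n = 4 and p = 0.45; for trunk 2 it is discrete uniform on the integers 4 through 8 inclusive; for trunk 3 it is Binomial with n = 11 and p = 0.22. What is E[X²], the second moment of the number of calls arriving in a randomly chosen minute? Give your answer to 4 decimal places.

21.2049

For each component E[X²] = Var + (mean)², giving 1: 4.23; 2: 38; 3: 7.744.
Overall E[X²] = 0.13·4.23 + 0.46·38 + 0.41·7.744 = 21.2049.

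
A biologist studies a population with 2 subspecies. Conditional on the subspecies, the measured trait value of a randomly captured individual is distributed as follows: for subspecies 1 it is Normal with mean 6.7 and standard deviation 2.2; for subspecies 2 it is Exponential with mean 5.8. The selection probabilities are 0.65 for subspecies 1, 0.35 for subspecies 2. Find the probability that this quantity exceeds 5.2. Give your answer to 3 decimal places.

Conditional on each subspecies, P(X > 5.2): 1: 0.752323; 2: 0.407974.
By total probability, P(X > 5.2) = 0.65·0.752323 + 0.35·0.407974 = 0.631801.

0.632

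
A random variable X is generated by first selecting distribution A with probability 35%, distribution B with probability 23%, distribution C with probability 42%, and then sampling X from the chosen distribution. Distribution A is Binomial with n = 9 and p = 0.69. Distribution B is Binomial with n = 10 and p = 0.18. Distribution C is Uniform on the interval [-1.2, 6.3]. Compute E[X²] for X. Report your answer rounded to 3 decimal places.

For each component E[X²] = Var + (mean)², giving A: 40.4892; B: 4.716; C: 11.19.
Overall E[X²] = 0.35·40.4892 + 0.23·4.716 + 0.42·11.19 = 19.9557.

19.956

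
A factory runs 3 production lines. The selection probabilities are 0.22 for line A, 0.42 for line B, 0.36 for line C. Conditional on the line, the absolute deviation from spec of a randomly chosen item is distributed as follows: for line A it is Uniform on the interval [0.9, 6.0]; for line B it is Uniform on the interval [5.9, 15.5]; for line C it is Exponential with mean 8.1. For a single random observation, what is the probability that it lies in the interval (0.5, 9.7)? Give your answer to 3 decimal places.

0.616

Conditional on each line, P(0.5 < X < 9.7): A: 1; B: 0.395833; C: 0.638199.
By total probability, P(0.5 < X < 9.7) = 0.22·1 + 0.42·0.395833 + 0.36·0.638199 = 0.616002.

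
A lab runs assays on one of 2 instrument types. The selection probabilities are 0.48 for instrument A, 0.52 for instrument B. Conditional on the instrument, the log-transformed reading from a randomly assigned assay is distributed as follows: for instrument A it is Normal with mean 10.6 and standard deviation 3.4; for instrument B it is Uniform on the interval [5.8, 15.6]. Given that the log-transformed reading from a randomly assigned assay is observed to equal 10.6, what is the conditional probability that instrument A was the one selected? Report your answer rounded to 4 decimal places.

Likelihoods f(10.6 | ·): A: 0.117336; B: 0.102041.
Posterior ∝ prior × likelihood. Numerator for A: 0.48·0.117336 = 0.0563213.
Normalizing constant: 0.48·0.117336 + 0.52·0.102041 = 0.109382.
P(A | observation) = 0.0563213 / 0.109382 = 0.514902.

0.5149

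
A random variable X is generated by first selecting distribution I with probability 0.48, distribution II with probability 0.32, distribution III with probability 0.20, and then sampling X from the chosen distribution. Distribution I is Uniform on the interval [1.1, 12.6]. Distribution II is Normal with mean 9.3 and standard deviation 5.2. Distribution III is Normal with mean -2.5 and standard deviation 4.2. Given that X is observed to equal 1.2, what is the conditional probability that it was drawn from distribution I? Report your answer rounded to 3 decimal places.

0.674

Likelihoods f(1.2 | ·): I: 0.0869565; II: 0.0228044; III: 0.0644374.
Posterior ∝ prior × likelihood. Numerator for I: 0.48·0.0869565 = 0.0417391.
Normalizing constant: 0.48·0.0869565 + 0.32·0.0228044 + 0.2·0.0644374 = 0.061924.
P(I | observation) = 0.0417391 / 0.061924 = 0.674038.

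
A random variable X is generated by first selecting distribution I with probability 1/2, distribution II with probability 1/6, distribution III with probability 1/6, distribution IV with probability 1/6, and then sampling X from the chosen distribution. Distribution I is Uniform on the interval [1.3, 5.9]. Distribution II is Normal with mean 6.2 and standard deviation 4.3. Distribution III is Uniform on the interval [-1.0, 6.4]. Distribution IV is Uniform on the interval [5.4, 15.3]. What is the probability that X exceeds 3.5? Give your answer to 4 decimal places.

0.6153

Conditional on each component, P(X > 3.5): I: 0.521739; II: 0.734968; III: 0.391892; IV: 1.
By total probability, P(X > 3.5) = 0.5·0.521739 + 0.166667·0.734968 + 0.166667·0.391892 + 0.166667·1 = 0.615346.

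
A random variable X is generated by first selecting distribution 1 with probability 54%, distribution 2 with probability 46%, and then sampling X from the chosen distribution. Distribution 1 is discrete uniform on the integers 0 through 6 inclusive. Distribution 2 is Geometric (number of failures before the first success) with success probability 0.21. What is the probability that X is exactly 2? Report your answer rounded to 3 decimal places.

0.137

Conditional on each component, P(X = 2): 1: 0.142857; 2: 0.131061.
By total probability, P(X = 2) = 0.54·0.142857 + 0.46·0.131061 = 0.137431.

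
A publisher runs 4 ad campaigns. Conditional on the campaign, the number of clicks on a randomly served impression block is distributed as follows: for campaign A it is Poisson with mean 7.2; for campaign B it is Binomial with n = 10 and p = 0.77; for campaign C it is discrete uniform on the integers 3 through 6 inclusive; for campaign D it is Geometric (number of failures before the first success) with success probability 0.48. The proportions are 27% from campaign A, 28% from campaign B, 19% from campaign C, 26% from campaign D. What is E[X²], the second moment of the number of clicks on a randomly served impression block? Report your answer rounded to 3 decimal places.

38.015

For each component E[X²] = Var + (mean)², giving A: 59.04; B: 61.061; C: 21.5; D: 3.43056.
Overall E[X²] = 0.27·59.04 + 0.28·61.061 + 0.19·21.5 + 0.26·3.43056 = 38.0148.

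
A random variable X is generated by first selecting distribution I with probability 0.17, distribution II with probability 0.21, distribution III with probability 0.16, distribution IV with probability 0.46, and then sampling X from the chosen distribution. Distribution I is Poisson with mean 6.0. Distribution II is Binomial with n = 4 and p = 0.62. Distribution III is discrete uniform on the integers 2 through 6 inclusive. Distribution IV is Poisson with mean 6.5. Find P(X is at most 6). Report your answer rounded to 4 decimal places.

Conditional on each component, P(X ≤ 6): I: 0.606303; II: 1; III: 1; IV: 0.526524.
By total probability, P(X ≤ 6) = 0.17·0.606303 + 0.21·1 + 0.16·1 + 0.46·0.526524 = 0.715272.

0.7153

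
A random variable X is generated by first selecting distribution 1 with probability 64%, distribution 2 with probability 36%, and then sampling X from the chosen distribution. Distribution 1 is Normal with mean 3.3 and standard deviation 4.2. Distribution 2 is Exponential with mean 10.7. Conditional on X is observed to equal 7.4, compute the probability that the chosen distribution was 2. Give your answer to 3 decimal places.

Likelihoods f(7.4 | ·): 1: 0.0589835; 2: 0.0468019.
Posterior ∝ prior × likelihood. Numerator for 2: 0.36·0.0468019 = 0.0168487.
Normalizing constant: 0.64·0.0589835 + 0.36·0.0468019 = 0.0545981.
P(2 | observation) = 0.0168487 / 0.0545981 = 0.308594.

0.309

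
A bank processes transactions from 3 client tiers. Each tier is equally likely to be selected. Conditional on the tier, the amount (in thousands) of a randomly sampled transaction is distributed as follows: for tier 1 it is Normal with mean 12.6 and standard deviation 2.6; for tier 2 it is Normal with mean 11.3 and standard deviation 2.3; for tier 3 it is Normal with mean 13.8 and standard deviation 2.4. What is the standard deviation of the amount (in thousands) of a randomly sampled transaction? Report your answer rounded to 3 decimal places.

2.642

Per component, 1: μ=12.6, E[X²]=165.52; 2: μ=11.3, E[X²]=132.98; 3: μ=13.8, E[X²]=196.2.
E[X] = 0.333333·12.6 + 0.333333·11.3 + 0.333333·13.8 = 12.5667.
E[X²] = 0.333333·165.52 + 0.333333·132.98 + 0.333333·196.2 = 164.9.
Var(X) = E[X²] − (E[X])² = 164.9 − 157.921 = 6.97889.
SD(X) = √6.97889 = 2.64176.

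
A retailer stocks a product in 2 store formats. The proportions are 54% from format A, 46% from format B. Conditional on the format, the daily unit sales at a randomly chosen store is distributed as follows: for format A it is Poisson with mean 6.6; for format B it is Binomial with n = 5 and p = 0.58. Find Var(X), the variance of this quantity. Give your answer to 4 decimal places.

7.5249

Per component, A: μ=6.6, E[X²]=50.16; B: μ=2.9, E[X²]=9.628.
E[X] = 0.54·6.6 + 0.46·2.9 = 4.898.
E[X²] = 0.54·50.16 + 0.46·9.628 = 31.5153.
Var(X) = E[X²] − (E[X])² = 31.5153 − 23.9904 = 7.52488.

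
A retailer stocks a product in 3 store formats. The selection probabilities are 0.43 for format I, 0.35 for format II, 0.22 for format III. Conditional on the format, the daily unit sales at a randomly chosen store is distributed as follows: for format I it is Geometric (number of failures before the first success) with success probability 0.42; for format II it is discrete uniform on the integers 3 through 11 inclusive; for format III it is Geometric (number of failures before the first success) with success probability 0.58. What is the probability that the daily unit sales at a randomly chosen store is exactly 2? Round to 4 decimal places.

Conditional on each format, P(X = 2): I: 0.141288; II: 0; III: 0.102312.
By total probability, P(X = 2) = 0.43·0.141288 + 0.35·0 + 0.22·0.102312 = 0.0832625.

0.0833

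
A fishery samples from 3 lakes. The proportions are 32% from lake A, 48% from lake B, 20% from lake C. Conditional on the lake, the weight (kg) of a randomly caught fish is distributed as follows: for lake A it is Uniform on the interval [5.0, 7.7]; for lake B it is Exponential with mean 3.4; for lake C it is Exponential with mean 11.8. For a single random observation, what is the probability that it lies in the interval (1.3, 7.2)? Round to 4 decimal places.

Conditional on each lake, P(1.3 < X < 7.2): A: 0.814815; B: 0.56194; C: 0.352424.
By total probability, P(1.3 < X < 7.2) = 0.32·0.814815 + 0.48·0.56194 + 0.2·0.352424 = 0.600957.

0.6010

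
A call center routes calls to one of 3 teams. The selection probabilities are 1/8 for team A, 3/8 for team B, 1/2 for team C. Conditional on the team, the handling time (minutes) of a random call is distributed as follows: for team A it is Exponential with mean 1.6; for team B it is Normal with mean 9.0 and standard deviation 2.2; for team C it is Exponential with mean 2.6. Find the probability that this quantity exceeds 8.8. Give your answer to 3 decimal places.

0.219

Conditional on each team, P(X > 8.8): A: 0.00408677; B: 0.536218; C: 0.0338907.
By total probability, P(X > 8.8) = 0.125·0.00408677 + 0.375·0.536218 + 0.5·0.0338907 = 0.218538.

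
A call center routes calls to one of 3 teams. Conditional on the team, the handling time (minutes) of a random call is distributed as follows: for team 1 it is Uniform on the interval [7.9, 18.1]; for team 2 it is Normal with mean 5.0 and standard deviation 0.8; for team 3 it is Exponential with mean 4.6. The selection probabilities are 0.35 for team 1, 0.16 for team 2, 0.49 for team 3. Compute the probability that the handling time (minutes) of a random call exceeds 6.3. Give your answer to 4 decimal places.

0.4829

Conditional on each team, P(X > 6.3): 1: 1; 2: 0.0520813; 3: 0.254217.
By total probability, P(X > 6.3) = 0.35·1 + 0.16·0.0520813 + 0.49·0.254217 = 0.4829.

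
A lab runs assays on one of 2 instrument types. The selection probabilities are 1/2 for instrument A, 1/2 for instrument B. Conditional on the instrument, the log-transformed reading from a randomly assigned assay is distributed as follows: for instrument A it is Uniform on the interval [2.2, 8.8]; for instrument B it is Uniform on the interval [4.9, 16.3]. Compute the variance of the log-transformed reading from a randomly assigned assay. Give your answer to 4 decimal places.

13.7325

Per component, A: μ=5.5, E[X²]=33.88; B: μ=10.6, E[X²]=123.19.
E[X] = 0.5·5.5 + 0.5·10.6 = 8.05.
E[X²] = 0.5·33.88 + 0.5·123.19 = 78.535.
Var(X) = E[X²] − (E[X])² = 78.535 − 64.8025 = 13.7325.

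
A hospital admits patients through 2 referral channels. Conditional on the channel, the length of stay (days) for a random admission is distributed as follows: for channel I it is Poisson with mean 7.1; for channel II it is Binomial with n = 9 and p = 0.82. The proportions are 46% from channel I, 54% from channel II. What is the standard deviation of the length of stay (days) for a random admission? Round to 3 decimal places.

Per component, I: μ=7.1, E[X²]=57.51; II: μ=7.38, E[X²]=55.7928.
E[X] = 0.46·7.1 + 0.54·7.38 = 7.2512.
E[X²] = 0.46·57.51 + 0.54·55.7928 = 56.5827.
Var(X) = E[X²] − (E[X])² = 56.5827 − 52.5799 = 4.00281.
SD(X) = √4.00281 = 2.0007.

2.001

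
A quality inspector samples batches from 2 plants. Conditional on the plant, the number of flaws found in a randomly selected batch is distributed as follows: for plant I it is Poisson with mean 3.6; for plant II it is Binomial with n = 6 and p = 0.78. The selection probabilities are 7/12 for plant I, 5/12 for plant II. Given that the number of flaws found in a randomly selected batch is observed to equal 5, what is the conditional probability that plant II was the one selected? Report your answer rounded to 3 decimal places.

Likelihoods P(X=5 | ·): I: 0.13768; II: 0.381107.
Posterior ∝ prior × likelihood. Numerator for II: 0.416667·0.381107 = 0.158795.
Normalizing constant: 0.583333·0.13768 + 0.416667·0.381107 = 0.239108.
P(II | observation) = 0.158795 / 0.239108 = 0.664112.

0.664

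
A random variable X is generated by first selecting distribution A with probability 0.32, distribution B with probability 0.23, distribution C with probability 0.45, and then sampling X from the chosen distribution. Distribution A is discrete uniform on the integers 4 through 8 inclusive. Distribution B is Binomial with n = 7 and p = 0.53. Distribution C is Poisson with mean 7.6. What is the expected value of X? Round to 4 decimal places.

Component means — A: 6; B: 3.71; C: 7.6.
E[X] = 0.32·6 + 0.23·3.71 + 0.45·7.6 = 6.1933.

6.1933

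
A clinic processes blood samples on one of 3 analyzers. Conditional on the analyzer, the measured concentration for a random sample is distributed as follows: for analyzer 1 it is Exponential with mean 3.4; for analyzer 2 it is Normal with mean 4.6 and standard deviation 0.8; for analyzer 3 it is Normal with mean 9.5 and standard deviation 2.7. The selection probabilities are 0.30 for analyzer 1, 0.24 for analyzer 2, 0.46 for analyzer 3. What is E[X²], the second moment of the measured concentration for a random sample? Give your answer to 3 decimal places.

For each component E[X²] = Var + (mean)², giving 1: 23.12; 2: 21.8; 3: 97.54.
Overall E[X²] = 0.3·23.12 + 0.24·21.8 + 0.46·97.54 = 57.0364.

57.036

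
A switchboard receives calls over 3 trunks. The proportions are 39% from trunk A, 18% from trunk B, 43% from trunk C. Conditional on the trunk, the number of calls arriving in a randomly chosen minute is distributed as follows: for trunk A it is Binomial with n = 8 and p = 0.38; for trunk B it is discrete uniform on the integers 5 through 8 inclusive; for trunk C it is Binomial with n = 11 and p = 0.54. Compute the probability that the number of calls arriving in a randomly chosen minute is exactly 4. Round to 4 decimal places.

Conditional on each trunk, P(X = 4): A: 0.215675; B: 0; C: 0.122291.
By total probability, P(X = 4) = 0.39·0.215675 + 0.18·0 + 0.43·0.122291 = 0.136698.

0.1367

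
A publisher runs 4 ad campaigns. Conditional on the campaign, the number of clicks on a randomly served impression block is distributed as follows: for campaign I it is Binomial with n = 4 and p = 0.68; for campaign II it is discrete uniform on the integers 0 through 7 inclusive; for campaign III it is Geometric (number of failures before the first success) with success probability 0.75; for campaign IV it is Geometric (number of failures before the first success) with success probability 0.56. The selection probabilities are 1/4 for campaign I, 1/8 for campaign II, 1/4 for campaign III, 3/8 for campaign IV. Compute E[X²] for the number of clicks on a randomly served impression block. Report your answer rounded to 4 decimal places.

For each component E[X²] = Var + (mean)², giving I: 8.2688; II: 17.5; III: 0.555556; IV: 2.02041.
Overall E[X²] = 0.25·8.2688 + 0.125·17.5 + 0.25·0.555556 + 0.375·2.02041 = 5.15124.

5.1512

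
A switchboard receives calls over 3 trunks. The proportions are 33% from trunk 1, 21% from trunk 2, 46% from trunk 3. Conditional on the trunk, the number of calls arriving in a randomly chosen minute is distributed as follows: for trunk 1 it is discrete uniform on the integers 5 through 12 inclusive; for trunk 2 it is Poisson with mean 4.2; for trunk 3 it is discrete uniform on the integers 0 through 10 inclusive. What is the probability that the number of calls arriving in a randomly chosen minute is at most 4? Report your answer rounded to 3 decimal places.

Conditional on each trunk, P(X ≤ 4): 1: 0; 2: 0.589827; 3: 0.454545.
By total probability, P(X ≤ 4) = 0.33·0 + 0.21·0.589827 + 0.46·0.454545 = 0.332955.

0.333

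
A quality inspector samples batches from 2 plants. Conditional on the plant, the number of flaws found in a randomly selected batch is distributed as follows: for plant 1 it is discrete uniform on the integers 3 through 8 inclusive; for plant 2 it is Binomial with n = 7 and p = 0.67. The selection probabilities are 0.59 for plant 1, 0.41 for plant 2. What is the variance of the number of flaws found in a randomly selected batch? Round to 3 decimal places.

2.514

Per component, 1: μ=5.5, E[X²]=33.1667; 2: μ=4.69, E[X²]=23.5438.
E[X] = 0.59·5.5 + 0.41·4.69 = 5.1679.
E[X²] = 0.59·33.1667 + 0.41·23.5438 = 29.2213.
Var(X) = E[X²] − (E[X])² = 29.2213 − 26.7072 = 2.5141.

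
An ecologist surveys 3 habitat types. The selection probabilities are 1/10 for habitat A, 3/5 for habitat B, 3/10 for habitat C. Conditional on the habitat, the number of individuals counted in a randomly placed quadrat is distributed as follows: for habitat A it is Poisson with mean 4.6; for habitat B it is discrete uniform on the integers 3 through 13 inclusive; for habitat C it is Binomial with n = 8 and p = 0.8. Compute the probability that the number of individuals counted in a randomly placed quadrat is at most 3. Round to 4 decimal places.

Conditional on each habitat, P(X ≤ 3): A: 0.325706; B: 0.0909091; C: 0.0104064.
By total probability, P(X ≤ 3) = 0.1·0.325706 + 0.6·0.0909091 + 0.3·0.0104064 = 0.090238.

0.0902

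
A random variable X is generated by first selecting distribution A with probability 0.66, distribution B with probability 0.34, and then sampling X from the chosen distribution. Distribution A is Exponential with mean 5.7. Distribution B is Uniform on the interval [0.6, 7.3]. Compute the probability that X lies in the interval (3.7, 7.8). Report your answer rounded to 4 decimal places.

Conditional on each component, P(3.7 < X < 7.8): A: 0.267995; B: 0.537313.
By total probability, P(3.7 < X < 7.8) = 0.66·0.267995 + 0.34·0.537313 = 0.359564.

0.3596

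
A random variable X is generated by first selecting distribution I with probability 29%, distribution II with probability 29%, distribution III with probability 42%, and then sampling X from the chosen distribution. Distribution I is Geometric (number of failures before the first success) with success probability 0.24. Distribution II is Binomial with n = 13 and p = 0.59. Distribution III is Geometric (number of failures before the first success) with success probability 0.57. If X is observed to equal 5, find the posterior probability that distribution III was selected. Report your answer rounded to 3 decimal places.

0.083

Likelihoods P(X=5 | ·): I: 0.0608526; II: 0.0734699; III: 0.00837948.
Posterior ∝ prior × likelihood. Numerator for III: 0.42·0.00837948 = 0.00351938.
Normalizing constant: 0.29·0.0608526 + 0.29·0.0734699 + 0.42·0.00837948 = 0.0424729.
P(III | observation) = 0.00351938 / 0.0424729 = 0.0828618.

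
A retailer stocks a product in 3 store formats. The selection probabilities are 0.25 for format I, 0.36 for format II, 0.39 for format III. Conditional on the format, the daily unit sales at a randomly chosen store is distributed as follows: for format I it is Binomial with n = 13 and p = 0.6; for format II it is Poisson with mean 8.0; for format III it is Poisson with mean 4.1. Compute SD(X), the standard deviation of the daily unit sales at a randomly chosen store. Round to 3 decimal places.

Per component, I: μ=7.8, E[X²]=63.96; II: μ=8, E[X²]=72; III: μ=4.1, E[X²]=20.91.
E[X] = 0.25·7.8 + 0.36·8 + 0.39·4.1 = 6.429.
E[X²] = 0.25·63.96 + 0.36·72 + 0.39·20.91 = 50.0649.
Var(X) = E[X²] − (E[X])² = 50.0649 − 41.332 = 8.73286.
SD(X) = √8.73286 = 2.95514.

2.955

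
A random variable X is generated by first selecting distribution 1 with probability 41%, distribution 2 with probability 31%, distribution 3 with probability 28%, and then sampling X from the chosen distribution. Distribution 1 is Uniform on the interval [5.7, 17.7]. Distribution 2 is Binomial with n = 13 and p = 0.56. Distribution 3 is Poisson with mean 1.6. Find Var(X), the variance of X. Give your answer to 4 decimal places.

23.3552

Per component, 1: μ=11.7, E[X²]=148.89; 2: μ=7.28, E[X²]=56.2016; 3: μ=1.6, E[X²]=4.16.
E[X] = 0.41·11.7 + 0.31·7.28 + 0.28·1.6 = 7.5018.
E[X²] = 0.41·148.89 + 0.31·56.2016 + 0.28·4.16 = 79.6322.
Var(X) = E[X²] − (E[X])² = 79.6322 − 56.277 = 23.3552.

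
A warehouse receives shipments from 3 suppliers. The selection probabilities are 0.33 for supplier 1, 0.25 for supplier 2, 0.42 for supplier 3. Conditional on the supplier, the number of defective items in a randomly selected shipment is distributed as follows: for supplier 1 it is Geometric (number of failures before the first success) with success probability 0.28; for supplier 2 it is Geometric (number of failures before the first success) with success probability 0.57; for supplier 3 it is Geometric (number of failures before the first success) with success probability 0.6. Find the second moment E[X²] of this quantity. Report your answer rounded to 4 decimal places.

For each component E[X²] = Var + (mean)², giving 1: 15.7959; 2: 1.89258; 3: 1.55556.
Overall E[X²] = 0.33·15.7959 + 0.25·1.89258 + 0.42·1.55556 = 6.33913.

6.3391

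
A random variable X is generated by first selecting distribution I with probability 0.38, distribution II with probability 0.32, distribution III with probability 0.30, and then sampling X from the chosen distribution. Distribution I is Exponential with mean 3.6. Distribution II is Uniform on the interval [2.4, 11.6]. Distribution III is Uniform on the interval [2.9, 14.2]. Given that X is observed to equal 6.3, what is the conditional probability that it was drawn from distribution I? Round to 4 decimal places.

Likelihoods f(6.3 | ·): I: 0.0482705; II: 0.108696; III: 0.0884956.
Posterior ∝ prior × likelihood. Numerator for I: 0.38·0.0482705 = 0.0183428.
Normalizing constant: 0.38·0.0482705 + 0.32·0.108696 + 0.3·0.0884956 = 0.0796741.
P(I | observation) = 0.0183428 / 0.0796741 = 0.230223.

0.2302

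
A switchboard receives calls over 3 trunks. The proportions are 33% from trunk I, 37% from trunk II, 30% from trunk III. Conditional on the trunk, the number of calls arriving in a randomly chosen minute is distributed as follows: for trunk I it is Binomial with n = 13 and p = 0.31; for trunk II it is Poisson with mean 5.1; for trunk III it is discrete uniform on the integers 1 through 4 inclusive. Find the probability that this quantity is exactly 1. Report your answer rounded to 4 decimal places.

0.1020

Conditional on each trunk, P(X = 1): I: 0.0469347; II: 0.0310934; III: 0.25.
By total probability, P(X = 1) = 0.33·0.0469347 + 0.37·0.0310934 + 0.3·0.25 = 0.101993.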